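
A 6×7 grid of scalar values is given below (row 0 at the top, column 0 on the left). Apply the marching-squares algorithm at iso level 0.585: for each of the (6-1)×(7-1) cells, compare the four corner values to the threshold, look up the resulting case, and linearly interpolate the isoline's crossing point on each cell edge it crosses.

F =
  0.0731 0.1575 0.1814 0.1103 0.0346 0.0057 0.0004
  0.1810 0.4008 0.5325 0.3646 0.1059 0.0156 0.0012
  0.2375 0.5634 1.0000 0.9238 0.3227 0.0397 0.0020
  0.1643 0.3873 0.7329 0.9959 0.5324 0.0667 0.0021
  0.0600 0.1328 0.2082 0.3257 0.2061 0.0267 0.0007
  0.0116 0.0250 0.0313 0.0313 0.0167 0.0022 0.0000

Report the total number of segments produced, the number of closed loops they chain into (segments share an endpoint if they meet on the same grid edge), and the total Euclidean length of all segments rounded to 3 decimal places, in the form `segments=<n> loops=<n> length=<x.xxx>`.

segments=8 loops=1 length=7.990

cell (1,1): code 0100 → (1.112,2.000)–(2.000,1.049)
cell (1,2): code 1100 → (1.394,3.000)–(1.112,2.000)
cell (1,3): code 1000 → (2.000,3.564)–(1.394,3.000)
cell (2,1): code 0110 → (2.000,1.049)–(3.000,1.572)
cell (2,3): code 1001 → (3.000,3.887)–(2.000,3.564)
cell (3,1): code 0010 → (3.000,1.572)–(3.282,2.000)
cell (3,2): code 0011 → (3.282,2.000)–(3.613,3.000)
cell (3,3): code 0001 → (3.613,3.000)–(3.000,3.887)
total: 8 segments, chained into 1 closed loop(s), length Σ = 7.989922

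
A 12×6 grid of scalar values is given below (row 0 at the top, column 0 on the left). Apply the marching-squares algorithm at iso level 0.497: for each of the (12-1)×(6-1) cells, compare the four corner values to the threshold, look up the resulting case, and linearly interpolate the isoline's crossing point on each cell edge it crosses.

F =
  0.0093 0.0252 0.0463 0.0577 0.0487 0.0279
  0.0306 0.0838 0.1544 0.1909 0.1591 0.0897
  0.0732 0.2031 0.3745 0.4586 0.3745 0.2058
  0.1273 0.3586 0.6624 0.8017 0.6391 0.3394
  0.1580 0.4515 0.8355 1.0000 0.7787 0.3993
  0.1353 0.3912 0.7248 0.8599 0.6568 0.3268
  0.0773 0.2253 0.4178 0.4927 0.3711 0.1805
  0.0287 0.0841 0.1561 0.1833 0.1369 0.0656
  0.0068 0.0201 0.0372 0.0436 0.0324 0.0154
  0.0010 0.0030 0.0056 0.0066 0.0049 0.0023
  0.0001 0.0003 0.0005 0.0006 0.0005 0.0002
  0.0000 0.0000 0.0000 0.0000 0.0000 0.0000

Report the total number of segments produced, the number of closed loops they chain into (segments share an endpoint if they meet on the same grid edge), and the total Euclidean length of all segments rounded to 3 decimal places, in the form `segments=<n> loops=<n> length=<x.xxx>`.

segments=12 loops=1 length=11.625

cell (2,1): code 0100 → (2.425,2.000)–(3.000,1.456)
cell (2,2): code 1100 → (2.112,3.000)–(2.425,2.000)
cell (2,3): code 1100 → (2.463,4.000)–(2.112,3.000)
cell (2,4): code 1000 → (3.000,4.474)–(2.463,4.000)
cell (3,1): code 0110 → (3.000,1.456)–(4.000,1.118)
cell (3,4): code 1001 → (4.000,4.742)–(3.000,4.474)
cell (4,1): code 0110 → (4.000,1.118)–(5.000,1.317)
cell (4,4): code 1001 → (5.000,4.484)–(4.000,4.742)
cell (5,1): code 0010 → (5.000,1.317)–(5.742,2.000)
cell (5,2): code 0011 → (5.742,2.000)–(5.988,3.000)
cell (5,3): code 0011 → (5.988,3.000)–(5.559,4.000)
cell (5,4): code 0001 → (5.559,4.000)–(5.000,4.484)
total: 12 segments, chained into 1 closed loop(s), length Σ = 11.624965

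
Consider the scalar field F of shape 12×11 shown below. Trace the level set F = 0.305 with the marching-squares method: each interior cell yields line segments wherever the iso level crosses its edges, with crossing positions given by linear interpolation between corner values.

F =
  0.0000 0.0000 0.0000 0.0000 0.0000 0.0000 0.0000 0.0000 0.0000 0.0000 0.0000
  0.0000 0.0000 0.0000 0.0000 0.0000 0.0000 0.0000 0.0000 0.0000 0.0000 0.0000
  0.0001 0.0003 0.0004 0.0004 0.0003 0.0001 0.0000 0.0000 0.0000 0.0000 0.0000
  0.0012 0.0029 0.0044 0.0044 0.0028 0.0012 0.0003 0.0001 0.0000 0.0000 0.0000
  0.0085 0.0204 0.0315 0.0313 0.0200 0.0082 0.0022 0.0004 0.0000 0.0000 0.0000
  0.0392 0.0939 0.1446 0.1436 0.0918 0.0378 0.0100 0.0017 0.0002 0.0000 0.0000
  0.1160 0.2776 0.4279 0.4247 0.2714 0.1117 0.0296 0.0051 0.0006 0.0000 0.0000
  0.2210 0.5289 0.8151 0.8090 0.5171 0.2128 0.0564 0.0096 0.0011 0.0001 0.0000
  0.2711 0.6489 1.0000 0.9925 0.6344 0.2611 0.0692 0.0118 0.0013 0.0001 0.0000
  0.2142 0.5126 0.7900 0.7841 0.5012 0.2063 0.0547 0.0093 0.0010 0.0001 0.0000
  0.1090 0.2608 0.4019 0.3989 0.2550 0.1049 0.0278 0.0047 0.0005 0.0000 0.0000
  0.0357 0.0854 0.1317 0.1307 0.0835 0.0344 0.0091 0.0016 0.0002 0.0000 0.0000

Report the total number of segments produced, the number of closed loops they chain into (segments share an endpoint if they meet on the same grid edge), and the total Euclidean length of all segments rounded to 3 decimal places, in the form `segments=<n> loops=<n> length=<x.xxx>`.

segments=18 loops=1 length=15.019

cell (5,1): code 0100 → (5.566,2.000)–(6.000,1.182)
cell (5,2): code 1100 → (5.574,3.000)–(5.566,2.000)
cell (5,3): code 1000 → (6.000,3.781)–(5.574,3.000)
cell (6,0): code 0100 → (6.109,1.000)–(7.000,0.273)
cell (6,1): code 1110 → (6.000,1.182)–(6.109,1.000)
cell (6,3): code 1101 → (6.137,4.000)–(6.000,3.781)
cell (6,4): code 1000 → (7.000,4.697)–(6.137,4.000)
cell (7,0): code 0110 → (7.000,0.273)–(8.000,0.090)
cell (7,4): code 1001 → (8.000,4.882)–(7.000,4.697)
cell (8,0): code 0110 → (8.000,0.090)–(9.000,0.304)
cell (8,4): code 1001 → (9.000,4.665)–(8.000,4.882)
cell (9,0): code 0010 → (9.000,0.304)–(9.824,1.000)
cell (9,1): code 0111 → (9.824,1.000)–(10.000,1.313)
cell (9,3): code 1011 → (10.000,3.653)–(9.797,4.000)
cell (9,4): code 0001 → (9.797,4.000)–(9.000,4.665)
cell (10,1): code 0010 → (10.000,1.313)–(10.359,2.000)
cell (10,2): code 0011 → (10.359,2.000)–(10.350,3.000)
cell (10,3): code 0001 → (10.350,3.000)–(10.000,3.653)
total: 18 segments, chained into 1 closed loop(s), length Σ = 15.018865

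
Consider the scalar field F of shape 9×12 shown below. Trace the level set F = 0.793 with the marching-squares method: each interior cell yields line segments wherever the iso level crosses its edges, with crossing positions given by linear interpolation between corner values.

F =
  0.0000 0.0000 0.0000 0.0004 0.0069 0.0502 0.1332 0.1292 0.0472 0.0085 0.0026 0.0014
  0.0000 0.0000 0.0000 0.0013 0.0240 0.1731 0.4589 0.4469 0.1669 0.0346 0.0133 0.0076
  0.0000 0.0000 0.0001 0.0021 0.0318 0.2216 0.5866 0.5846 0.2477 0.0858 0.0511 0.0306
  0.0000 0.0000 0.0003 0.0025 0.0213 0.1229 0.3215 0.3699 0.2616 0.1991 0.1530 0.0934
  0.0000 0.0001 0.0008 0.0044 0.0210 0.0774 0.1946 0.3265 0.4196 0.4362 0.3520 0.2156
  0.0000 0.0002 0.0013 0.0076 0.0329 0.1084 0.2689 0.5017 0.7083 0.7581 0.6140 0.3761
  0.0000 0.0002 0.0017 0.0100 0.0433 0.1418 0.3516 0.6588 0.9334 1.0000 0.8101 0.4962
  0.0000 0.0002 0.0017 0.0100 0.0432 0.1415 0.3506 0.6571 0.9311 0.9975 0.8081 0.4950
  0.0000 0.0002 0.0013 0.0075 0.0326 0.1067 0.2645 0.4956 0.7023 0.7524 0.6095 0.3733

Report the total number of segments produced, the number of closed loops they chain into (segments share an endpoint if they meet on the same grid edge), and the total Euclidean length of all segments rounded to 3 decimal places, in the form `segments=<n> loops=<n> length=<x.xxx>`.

cell (5,7): code 0100 → (5.376,8.000)–(6.000,7.489)
cell (5,8): code 1100 → (5.144,9.000)–(5.376,8.000)
cell (5,9): code 1100 → (5.913,10.000)–(5.144,9.000)
cell (5,10): code 1000 → (6.000,10.054)–(5.913,10.000)
cell (6,7): code 0110 → (6.000,7.489)–(7.000,7.496)
cell (6,10): code 1001 → (7.000,10.048)–(6.000,10.054)
cell (7,7): code 0010 → (7.000,7.496)–(7.604,8.000)
cell (7,8): code 0011 → (7.604,8.000)–(7.834,9.000)
cell (7,9): code 0011 → (7.834,9.000)–(7.076,10.000)
cell (7,10): code 0001 → (7.076,10.000)–(7.000,10.048)
total: 10 segments, chained into 1 closed loop(s), length Σ = 8.354807

segments=10 loops=1 length=8.355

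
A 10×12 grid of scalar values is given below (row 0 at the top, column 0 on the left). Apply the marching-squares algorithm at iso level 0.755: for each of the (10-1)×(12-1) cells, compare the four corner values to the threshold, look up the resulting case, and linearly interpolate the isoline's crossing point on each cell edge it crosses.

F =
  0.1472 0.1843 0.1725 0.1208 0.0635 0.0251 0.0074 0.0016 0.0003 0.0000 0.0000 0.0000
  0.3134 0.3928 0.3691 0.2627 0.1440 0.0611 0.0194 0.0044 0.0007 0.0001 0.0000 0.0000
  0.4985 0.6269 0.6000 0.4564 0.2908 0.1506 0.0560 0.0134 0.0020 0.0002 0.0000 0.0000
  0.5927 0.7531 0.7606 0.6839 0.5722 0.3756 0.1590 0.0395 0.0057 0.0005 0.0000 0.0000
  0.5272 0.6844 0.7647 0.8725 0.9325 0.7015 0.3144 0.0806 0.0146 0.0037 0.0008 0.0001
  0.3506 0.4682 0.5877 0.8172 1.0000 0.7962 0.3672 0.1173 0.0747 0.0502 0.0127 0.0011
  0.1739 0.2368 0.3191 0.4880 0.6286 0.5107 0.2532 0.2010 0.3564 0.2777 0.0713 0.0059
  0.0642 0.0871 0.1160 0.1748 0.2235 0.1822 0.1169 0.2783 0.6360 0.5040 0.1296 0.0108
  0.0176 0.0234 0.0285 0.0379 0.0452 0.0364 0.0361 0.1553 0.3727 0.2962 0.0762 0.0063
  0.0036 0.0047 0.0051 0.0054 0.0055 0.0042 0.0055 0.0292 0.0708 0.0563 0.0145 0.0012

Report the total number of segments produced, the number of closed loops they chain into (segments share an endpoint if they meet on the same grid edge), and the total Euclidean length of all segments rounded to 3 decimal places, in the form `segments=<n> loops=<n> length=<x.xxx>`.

segments=14 loops=1 length=10.046

cell (2,1): code 0100 → (2.965,2.000)–(3.000,1.253)
cell (2,2): code 1000 → (3.000,2.073)–(2.965,2.000)
cell (3,1): code 0110 → (3.000,1.253)–(4.000,1.879)
cell (3,2): code 1101 → (3.377,3.000)–(3.000,2.073)
cell (3,3): code 1100 → (3.507,4.000)–(3.377,3.000)
cell (3,4): code 1000 → (4.000,4.768)–(3.507,4.000)
cell (4,1): code 0010 → (4.000,1.879)–(4.055,2.000)
cell (4,2): code 0111 → (4.055,2.000)–(5.000,2.729)
cell (4,4): code 1101 → (4.565,5.000)–(4.000,4.768)
cell (4,5): code 1000 → (5.000,5.096)–(4.565,5.000)
cell (5,2): code 0010 → (5.000,2.729)–(5.189,3.000)
cell (5,3): code 0011 → (5.189,3.000)–(5.660,4.000)
cell (5,4): code 0011 → (5.660,4.000)–(5.144,5.000)
cell (5,5): code 0001 → (5.144,5.000)–(5.000,5.096)
total: 14 segments, chained into 1 closed loop(s), length Σ = 10.046406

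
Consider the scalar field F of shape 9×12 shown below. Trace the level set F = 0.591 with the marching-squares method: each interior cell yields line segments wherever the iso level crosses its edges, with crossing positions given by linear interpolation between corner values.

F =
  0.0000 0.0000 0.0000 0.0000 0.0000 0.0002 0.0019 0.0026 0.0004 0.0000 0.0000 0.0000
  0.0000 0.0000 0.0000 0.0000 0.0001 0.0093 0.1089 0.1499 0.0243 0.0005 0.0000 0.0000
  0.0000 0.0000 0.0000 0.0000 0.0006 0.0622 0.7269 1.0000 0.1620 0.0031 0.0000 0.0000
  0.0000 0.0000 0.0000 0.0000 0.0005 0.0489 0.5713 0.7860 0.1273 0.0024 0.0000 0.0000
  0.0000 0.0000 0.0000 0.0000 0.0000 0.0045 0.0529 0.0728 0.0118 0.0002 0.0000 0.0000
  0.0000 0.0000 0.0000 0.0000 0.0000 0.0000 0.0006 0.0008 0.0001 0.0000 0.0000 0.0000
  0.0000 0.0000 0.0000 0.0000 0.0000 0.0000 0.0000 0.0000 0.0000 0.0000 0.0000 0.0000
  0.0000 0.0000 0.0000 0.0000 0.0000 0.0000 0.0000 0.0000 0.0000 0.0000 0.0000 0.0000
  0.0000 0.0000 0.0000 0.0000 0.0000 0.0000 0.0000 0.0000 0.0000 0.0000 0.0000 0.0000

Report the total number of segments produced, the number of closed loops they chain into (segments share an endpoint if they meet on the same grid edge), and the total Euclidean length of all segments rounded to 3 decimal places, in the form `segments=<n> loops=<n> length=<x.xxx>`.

cell (1,5): code 0100 → (1.780,6.000)–(2.000,5.796)
cell (1,6): code 1100 → (1.519,7.000)–(1.780,6.000)
cell (1,7): code 1000 → (2.000,7.488)–(1.519,7.000)
cell (2,5): code 0010 → (2.000,5.796)–(2.873,6.000)
cell (2,6): code 0111 → (2.873,6.000)–(3.000,6.092)
cell (2,7): code 1001 → (3.000,7.296)–(2.000,7.488)
cell (3,6): code 0010 → (3.000,6.092)–(3.273,7.000)
cell (3,7): code 0001 → (3.273,7.000)–(3.000,7.296)
total: 8 segments, chained into 1 closed loop(s), length Σ = 5.442277

segments=8 loops=1 length=5.442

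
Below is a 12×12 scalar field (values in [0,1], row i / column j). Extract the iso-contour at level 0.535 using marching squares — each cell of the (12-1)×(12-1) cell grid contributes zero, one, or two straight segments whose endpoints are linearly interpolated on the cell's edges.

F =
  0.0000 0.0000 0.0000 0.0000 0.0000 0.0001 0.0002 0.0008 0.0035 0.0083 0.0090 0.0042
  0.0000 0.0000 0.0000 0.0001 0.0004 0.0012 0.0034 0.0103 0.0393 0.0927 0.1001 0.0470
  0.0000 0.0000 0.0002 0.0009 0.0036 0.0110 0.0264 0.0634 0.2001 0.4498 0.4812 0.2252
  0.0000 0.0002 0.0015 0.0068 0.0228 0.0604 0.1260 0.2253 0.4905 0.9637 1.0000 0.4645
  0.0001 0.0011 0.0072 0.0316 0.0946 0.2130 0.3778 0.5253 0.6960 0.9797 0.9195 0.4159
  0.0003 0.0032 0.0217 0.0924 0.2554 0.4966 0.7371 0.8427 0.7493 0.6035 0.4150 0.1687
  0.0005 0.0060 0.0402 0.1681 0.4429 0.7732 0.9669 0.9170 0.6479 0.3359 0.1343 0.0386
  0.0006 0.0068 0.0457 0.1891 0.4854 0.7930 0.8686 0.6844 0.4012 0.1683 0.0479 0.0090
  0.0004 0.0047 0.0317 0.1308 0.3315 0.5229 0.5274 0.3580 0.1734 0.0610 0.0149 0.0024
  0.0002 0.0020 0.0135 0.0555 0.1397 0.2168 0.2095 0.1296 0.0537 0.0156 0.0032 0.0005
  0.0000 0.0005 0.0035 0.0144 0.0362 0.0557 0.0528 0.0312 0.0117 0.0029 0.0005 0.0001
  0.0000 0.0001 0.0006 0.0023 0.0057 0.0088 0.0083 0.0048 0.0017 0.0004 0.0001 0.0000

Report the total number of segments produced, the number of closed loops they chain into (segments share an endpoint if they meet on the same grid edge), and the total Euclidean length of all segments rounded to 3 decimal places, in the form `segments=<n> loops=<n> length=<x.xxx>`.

cell (2,8): code 0100 → (2.166,9.000)–(3.000,8.094)
cell (2,9): code 1100 → (2.104,10.000)–(2.166,9.000)
cell (2,10): code 1000 → (3.000,10.868)–(2.104,10.000)
cell (3,7): code 0100 → (3.217,8.000)–(4.000,7.057)
cell (3,8): code 1110 → (3.000,8.094)–(3.217,8.000)
cell (3,10): code 1001 → (4.000,10.764)–(3.000,10.868)
cell (4,5): code 0100 → (4.438,6.000)–(5.000,5.160)
cell (4,6): code 1100 → (4.031,7.000)–(4.438,6.000)
cell (4,7): code 1110 → (4.000,7.057)–(4.031,7.000)
cell (4,9): code 1011 → (5.000,9.363)–(4.762,10.000)
cell (4,10): code 0001 → (4.762,10.000)–(4.000,10.764)
cell (5,4): code 0100 → (5.139,5.000)–(6.000,4.279)
cell (5,5): code 1110 → (5.000,5.160)–(5.139,5.000)
cell (5,8): code 1011 → (6.000,8.362)–(5.256,9.000)
cell (5,9): code 0001 → (5.256,9.000)–(5.000,9.363)
cell (6,4): code 0110 → (6.000,4.279)–(7.000,4.161)
cell (6,7): code 1011 → (7.000,7.528)–(6.458,8.000)
cell (6,8): code 0001 → (6.458,8.000)–(6.000,8.362)
cell (7,4): code 0010 → (7.000,4.161)–(7.955,5.000)
cell (7,5): code 0011 → (7.955,5.000)–(7.978,6.000)
cell (7,6): code 0011 → (7.978,6.000)–(7.458,7.000)
cell (7,7): code 0001 → (7.458,7.000)–(7.000,7.528)
total: 22 segments, chained into 1 closed loop(s), length Σ = 19.028968

segments=22 loops=1 length=19.029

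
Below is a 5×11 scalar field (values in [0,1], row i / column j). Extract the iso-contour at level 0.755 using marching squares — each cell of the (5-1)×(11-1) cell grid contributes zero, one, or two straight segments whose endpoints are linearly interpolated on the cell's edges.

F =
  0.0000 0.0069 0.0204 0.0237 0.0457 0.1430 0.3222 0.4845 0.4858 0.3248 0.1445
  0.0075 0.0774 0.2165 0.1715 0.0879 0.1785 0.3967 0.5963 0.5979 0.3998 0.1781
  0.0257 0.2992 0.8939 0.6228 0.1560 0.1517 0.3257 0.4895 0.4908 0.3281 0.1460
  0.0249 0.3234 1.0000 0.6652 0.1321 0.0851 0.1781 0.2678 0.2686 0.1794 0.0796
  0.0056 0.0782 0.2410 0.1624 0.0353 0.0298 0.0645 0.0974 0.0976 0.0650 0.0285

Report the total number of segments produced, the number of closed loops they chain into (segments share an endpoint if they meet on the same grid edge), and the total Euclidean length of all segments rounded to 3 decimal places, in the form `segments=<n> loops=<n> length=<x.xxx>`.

segments=6 loops=1 length=4.180

cell (1,1): code 0100 → (1.795,2.000)–(2.000,1.766)
cell (1,2): code 1000 → (2.000,2.512)–(1.795,2.000)
cell (2,1): code 0110 → (2.000,1.766)–(3.000,1.638)
cell (2,2): code 1001 → (3.000,2.732)–(2.000,2.512)
cell (3,1): code 0010 → (3.000,1.638)–(3.323,2.000)
cell (3,2): code 0001 → (3.323,2.000)–(3.000,2.732)
total: 6 segments, chained into 1 closed loop(s), length Σ = 4.179587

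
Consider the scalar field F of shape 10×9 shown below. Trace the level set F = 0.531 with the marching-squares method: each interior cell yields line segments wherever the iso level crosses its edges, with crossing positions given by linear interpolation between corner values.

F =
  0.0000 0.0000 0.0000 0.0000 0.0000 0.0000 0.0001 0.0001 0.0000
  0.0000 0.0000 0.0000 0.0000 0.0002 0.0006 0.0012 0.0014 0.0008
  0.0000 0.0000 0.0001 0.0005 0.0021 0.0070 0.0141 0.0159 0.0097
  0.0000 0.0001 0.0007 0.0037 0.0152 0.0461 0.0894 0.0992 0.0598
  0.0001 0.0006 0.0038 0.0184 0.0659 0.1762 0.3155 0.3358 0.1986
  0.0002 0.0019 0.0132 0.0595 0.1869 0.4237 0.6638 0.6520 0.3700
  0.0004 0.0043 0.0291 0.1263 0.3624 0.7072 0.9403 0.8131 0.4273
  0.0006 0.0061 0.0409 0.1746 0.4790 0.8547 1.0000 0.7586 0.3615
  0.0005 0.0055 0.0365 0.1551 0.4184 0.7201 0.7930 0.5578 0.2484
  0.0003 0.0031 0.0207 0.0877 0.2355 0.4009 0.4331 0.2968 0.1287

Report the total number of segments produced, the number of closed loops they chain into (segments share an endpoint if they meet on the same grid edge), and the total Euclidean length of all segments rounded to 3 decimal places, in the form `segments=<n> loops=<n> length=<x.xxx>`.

cell (4,5): code 0100 → (4.619,6.000)–(5.000,5.447)
cell (4,6): code 1100 → (4.617,7.000)–(4.619,6.000)
cell (4,7): code 1000 → (5.000,7.429)–(4.617,7.000)
cell (5,4): code 0100 → (5.378,5.000)–(6.000,4.489)
cell (5,5): code 1110 → (5.000,5.447)–(5.378,5.000)
cell (5,7): code 1001 → (6.000,7.731)–(5.000,7.429)
cell (6,4): code 0110 → (6.000,4.489)–(7.000,4.138)
cell (6,7): code 1001 → (7.000,7.573)–(6.000,7.731)
cell (7,4): code 0110 → (7.000,4.138)–(8.000,4.373)
cell (7,7): code 1001 → (8.000,7.087)–(7.000,7.573)
cell (8,4): code 0010 → (8.000,4.373)–(8.592,5.000)
cell (8,5): code 0011 → (8.592,5.000)–(8.728,6.000)
cell (8,6): code 0011 → (8.728,6.000)–(8.103,7.000)
cell (8,7): code 0001 → (8.103,7.000)–(8.000,7.087)
total: 14 segments, chained into 1 closed loop(s), length Σ = 12.078318

segments=14 loops=1 length=12.078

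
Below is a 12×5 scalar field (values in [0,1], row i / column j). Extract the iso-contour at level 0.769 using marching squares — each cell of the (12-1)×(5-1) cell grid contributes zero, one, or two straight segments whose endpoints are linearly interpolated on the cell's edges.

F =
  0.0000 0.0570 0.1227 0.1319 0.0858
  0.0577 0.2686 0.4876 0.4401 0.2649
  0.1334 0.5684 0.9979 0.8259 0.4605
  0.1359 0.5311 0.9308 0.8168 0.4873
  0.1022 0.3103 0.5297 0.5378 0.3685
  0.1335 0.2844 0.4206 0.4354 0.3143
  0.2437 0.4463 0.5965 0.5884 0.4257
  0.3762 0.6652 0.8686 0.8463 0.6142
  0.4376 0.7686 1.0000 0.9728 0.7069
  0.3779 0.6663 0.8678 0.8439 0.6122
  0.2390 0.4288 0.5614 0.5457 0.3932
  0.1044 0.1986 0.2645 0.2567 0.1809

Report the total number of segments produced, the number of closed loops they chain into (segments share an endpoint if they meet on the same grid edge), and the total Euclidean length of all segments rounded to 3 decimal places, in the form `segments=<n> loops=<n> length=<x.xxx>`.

cell (1,1): code 0100 → (1.551,2.000)–(2.000,1.467)
cell (1,2): code 1100 → (1.853,3.000)–(1.551,2.000)
cell (1,3): code 1000 → (2.000,3.156)–(1.853,3.000)
cell (2,1): code 0110 → (2.000,1.467)–(3.000,1.595)
cell (2,3): code 1001 → (3.000,3.145)–(2.000,3.156)
cell (3,1): code 0010 → (3.000,1.595)–(3.403,2.000)
cell (3,2): code 0011 → (3.403,2.000)–(3.171,3.000)
cell (3,3): code 0001 → (3.171,3.000)–(3.000,3.145)
cell (6,1): code 0100 → (6.634,2.000)–(7.000,1.510)
cell (6,2): code 1100 → (6.700,3.000)–(6.634,2.000)
cell (6,3): code 1000 → (7.000,3.333)–(6.700,3.000)
cell (7,1): code 0110 → (7.000,1.510)–(8.000,1.002)
cell (7,3): code 1001 → (8.000,3.766)–(7.000,3.333)
cell (8,1): code 0110 → (8.000,1.002)–(9.000,1.510)
cell (8,3): code 1001 → (9.000,3.323)–(8.000,3.766)
cell (9,1): code 0010 → (9.000,1.510)–(9.322,2.000)
cell (9,2): code 0011 → (9.322,2.000)–(9.251,3.000)
cell (9,3): code 0001 → (9.251,3.000)–(9.000,3.323)
total: 18 segments, chained into 2 closed loop(s), length Σ = 14.273778

segments=18 loops=2 length=14.274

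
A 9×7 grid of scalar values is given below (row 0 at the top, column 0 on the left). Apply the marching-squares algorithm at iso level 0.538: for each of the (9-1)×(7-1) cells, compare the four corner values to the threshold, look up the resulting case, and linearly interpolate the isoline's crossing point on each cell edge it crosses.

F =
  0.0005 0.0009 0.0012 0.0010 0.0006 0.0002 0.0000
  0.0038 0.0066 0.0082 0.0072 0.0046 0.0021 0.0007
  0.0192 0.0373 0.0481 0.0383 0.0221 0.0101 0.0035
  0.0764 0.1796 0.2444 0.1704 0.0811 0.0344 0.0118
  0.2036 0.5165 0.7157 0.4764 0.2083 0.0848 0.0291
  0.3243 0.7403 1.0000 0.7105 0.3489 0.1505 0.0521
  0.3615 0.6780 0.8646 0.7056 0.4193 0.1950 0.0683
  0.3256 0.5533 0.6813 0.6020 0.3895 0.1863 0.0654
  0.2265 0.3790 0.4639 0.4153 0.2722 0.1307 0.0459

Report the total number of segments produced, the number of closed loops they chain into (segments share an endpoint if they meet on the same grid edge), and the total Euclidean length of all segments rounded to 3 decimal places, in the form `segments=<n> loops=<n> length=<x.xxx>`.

cell (3,1): code 0100 → (3.623,2.000)–(4.000,1.108)
cell (3,2): code 1000 → (4.000,2.743)–(3.623,2.000)
cell (4,0): code 0100 → (4.096,1.000)–(5.000,0.514)
cell (4,1): code 1110 → (4.000,1.108)–(4.096,1.000)
cell (4,2): code 1101 → (4.263,3.000)–(4.000,2.743)
cell (4,3): code 1000 → (5.000,3.477)–(4.263,3.000)
cell (5,0): code 0110 → (5.000,0.514)–(6.000,0.558)
cell (5,3): code 1001 → (6.000,3.585)–(5.000,3.477)
cell (6,0): code 0110 → (6.000,0.558)–(7.000,0.933)
cell (6,3): code 1001 → (7.000,3.301)–(6.000,3.585)
cell (7,0): code 0010 → (7.000,0.933)–(7.088,1.000)
cell (7,1): code 0011 → (7.088,1.000)–(7.659,2.000)
cell (7,2): code 0011 → (7.659,2.000)–(7.343,3.000)
cell (7,3): code 0001 → (7.343,3.000)–(7.000,3.301)
total: 14 segments, chained into 1 closed loop(s), length Σ = 11.100046

segments=14 loops=1 length=11.100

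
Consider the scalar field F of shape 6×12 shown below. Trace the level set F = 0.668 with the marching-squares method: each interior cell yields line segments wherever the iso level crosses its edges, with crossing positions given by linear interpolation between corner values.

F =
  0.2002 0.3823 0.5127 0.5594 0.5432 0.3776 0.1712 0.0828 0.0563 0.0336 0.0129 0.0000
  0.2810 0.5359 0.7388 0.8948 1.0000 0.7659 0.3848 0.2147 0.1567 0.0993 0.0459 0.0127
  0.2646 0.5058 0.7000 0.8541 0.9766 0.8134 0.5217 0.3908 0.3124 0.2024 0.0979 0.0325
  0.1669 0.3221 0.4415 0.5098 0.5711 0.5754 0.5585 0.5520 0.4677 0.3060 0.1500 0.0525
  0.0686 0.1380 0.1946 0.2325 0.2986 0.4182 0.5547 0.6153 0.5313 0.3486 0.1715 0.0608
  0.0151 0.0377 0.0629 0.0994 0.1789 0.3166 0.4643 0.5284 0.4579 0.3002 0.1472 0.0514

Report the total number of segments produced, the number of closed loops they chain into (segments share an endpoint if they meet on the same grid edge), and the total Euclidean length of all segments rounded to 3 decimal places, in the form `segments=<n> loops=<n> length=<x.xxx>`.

cell (0,1): code 0100 → (0.687,2.000)–(1.000,1.651)
cell (0,2): code 1100 → (0.324,3.000)–(0.687,2.000)
cell (0,3): code 1100 → (0.273,4.000)–(0.324,3.000)
cell (0,4): code 1100 → (0.748,5.000)–(0.273,4.000)
cell (0,5): code 1000 → (1.000,5.257)–(0.748,5.000)
cell (1,1): code 0110 → (1.000,1.651)–(2.000,1.835)
cell (1,5): code 1001 → (2.000,5.498)–(1.000,5.257)
cell (2,1): code 0010 → (2.000,1.835)–(2.124,2.000)
cell (2,2): code 0011 → (2.124,2.000)–(2.541,3.000)
cell (2,3): code 0011 → (2.541,3.000)–(2.761,4.000)
cell (2,4): code 0011 → (2.761,4.000)–(2.611,5.000)
cell (2,5): code 0001 → (2.611,5.000)–(2.000,5.498)
total: 12 segments, chained into 1 closed loop(s), length Σ = 10.159608

segments=12 loops=1 length=10.160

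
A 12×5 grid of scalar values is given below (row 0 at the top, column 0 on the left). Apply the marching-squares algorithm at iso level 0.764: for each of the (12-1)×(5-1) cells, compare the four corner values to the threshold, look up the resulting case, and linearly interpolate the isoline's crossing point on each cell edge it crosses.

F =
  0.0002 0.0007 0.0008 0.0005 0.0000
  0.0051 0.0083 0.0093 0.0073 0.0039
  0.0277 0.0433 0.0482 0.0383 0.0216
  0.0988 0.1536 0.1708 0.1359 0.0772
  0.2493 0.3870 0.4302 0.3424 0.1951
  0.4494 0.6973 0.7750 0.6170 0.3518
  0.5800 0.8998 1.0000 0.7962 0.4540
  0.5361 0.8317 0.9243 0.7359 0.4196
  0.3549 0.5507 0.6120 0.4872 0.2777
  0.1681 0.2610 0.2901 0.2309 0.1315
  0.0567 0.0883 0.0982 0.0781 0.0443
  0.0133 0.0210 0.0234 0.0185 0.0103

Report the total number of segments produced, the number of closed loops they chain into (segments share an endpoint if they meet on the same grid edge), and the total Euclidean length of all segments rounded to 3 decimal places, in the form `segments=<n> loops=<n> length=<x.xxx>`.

cell (4,1): code 0100 → (4.968,2.000)–(5.000,1.858)
cell (4,2): code 1000 → (5.000,2.070)–(4.968,2.000)
cell (5,0): code 0100 → (5.329,1.000)–(6.000,0.575)
cell (5,1): code 1110 → (5.000,1.858)–(5.329,1.000)
cell (5,2): code 1101 → (5.820,3.000)–(5.000,2.070)
cell (5,3): code 1000 → (6.000,3.094)–(5.820,3.000)
cell (6,0): code 0110 → (6.000,0.575)–(7.000,0.771)
cell (6,2): code 1011 → (7.000,2.851)–(6.534,3.000)
cell (6,3): code 0001 → (6.534,3.000)–(6.000,3.094)
cell (7,0): code 0010 → (7.000,0.771)–(7.241,1.000)
cell (7,1): code 0011 → (7.241,1.000)–(7.513,2.000)
cell (7,2): code 0001 → (7.513,2.000)–(7.000,2.851)
total: 12 segments, chained into 1 closed loop(s), length Σ = 7.791107

segments=12 loops=1 length=7.791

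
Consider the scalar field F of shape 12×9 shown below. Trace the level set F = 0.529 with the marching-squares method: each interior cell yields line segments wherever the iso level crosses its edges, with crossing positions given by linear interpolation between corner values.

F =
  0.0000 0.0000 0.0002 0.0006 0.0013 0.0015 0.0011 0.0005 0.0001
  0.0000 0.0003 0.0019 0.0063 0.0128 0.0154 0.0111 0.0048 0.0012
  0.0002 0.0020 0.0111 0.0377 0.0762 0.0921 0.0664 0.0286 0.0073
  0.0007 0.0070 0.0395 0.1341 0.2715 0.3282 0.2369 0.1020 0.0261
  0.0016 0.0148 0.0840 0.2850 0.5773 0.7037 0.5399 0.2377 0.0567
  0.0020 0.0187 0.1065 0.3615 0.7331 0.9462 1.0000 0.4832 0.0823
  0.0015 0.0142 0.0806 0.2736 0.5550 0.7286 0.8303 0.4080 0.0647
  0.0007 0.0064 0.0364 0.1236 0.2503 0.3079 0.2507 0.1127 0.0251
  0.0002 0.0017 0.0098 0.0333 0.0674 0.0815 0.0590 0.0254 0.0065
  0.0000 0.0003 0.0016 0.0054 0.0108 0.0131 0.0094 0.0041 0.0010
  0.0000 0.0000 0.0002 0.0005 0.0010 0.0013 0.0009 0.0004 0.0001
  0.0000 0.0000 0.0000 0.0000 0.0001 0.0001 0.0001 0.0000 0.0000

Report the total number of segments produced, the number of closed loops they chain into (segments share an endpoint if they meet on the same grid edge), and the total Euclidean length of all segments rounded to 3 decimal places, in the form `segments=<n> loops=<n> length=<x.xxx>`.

segments=12 loops=1 length=10.016

cell (3,3): code 0100 → (3.842,4.000)–(4.000,3.835)
cell (3,4): code 1100 → (3.535,5.000)–(3.842,4.000)
cell (3,5): code 1100 → (3.964,6.000)–(3.535,5.000)
cell (3,6): code 1000 → (4.000,6.036)–(3.964,6.000)
cell (4,3): code 0110 → (4.000,3.835)–(5.000,3.451)
cell (4,6): code 1001 → (5.000,6.911)–(4.000,6.036)
cell (5,3): code 0110 → (5.000,3.451)–(6.000,3.908)
cell (5,6): code 1001 → (6.000,6.713)–(5.000,6.911)
cell (6,3): code 0010 → (6.000,3.908)–(6.085,4.000)
cell (6,4): code 0011 → (6.085,4.000)–(6.474,5.000)
cell (6,5): code 0011 → (6.474,5.000)–(6.520,6.000)
cell (6,6): code 0001 → (6.520,6.000)–(6.000,6.713)
total: 12 segments, chained into 1 closed loop(s), length Σ = 10.015508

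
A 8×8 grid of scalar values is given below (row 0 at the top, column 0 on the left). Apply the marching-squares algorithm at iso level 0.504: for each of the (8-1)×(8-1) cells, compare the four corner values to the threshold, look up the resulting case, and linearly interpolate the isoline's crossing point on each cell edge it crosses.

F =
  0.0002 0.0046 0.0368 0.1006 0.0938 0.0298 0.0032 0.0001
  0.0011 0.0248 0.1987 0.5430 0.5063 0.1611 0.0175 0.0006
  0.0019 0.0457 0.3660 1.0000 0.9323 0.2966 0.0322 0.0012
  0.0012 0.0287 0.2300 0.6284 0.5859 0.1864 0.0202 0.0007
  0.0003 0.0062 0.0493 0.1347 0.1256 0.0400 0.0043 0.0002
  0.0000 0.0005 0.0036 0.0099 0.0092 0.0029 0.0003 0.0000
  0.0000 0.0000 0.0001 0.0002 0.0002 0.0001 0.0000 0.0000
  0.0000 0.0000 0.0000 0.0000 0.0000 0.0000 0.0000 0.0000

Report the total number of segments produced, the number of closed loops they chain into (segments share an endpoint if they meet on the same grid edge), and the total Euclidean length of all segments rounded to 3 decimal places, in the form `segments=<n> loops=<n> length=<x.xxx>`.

cell (0,2): code 0100 → (0.912,3.000)–(1.000,2.887)
cell (0,3): code 1100 → (0.994,4.000)–(0.912,3.000)
cell (0,4): code 1000 → (1.000,4.007)–(0.994,4.000)
cell (1,2): code 0110 → (1.000,2.887)–(2.000,2.218)
cell (1,4): code 1001 → (2.000,4.674)–(1.000,4.007)
cell (2,2): code 0110 → (2.000,2.218)–(3.000,2.688)
cell (2,4): code 1001 → (3.000,4.205)–(2.000,4.674)
cell (3,2): code 0010 → (3.000,2.688)–(3.252,3.000)
cell (3,3): code 0011 → (3.252,3.000)–(3.178,4.000)
cell (3,4): code 0001 → (3.178,4.000)–(3.000,4.205)
total: 10 segments, chained into 1 closed loop(s), length Σ = 7.445701

segments=10 loops=1 length=7.446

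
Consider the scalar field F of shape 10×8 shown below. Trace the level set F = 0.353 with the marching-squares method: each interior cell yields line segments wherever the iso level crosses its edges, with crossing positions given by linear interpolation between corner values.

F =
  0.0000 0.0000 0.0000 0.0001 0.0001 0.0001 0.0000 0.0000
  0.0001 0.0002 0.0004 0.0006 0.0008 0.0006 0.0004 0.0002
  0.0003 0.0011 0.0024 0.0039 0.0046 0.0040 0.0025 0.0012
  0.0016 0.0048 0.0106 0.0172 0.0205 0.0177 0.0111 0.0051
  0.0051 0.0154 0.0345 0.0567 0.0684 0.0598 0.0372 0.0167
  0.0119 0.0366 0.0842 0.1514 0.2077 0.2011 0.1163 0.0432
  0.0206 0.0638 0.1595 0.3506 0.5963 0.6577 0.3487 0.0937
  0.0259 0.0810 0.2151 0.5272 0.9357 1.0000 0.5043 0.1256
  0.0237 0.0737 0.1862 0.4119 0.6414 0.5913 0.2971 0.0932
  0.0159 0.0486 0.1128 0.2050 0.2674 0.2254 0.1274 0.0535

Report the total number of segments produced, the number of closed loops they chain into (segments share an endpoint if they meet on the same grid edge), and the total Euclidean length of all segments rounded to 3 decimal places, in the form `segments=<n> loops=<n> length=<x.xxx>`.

cell (5,3): code 0100 → (5.374,4.000)–(6.000,3.010)
cell (5,4): code 1100 → (5.333,5.000)–(5.374,4.000)
cell (5,5): code 1000 → (6.000,5.986)–(5.333,5.000)
cell (6,2): code 0100 → (6.014,3.000)–(7.000,2.442)
cell (6,3): code 1110 → (6.000,3.010)–(6.014,3.000)
cell (6,5): code 1101 → (6.028,6.000)–(6.000,5.986)
cell (6,6): code 1000 → (7.000,6.400)–(6.028,6.000)
cell (7,2): code 0110 → (7.000,2.442)–(8.000,2.739)
cell (7,5): code 1011 → (8.000,5.810)–(7.730,6.000)
cell (7,6): code 0001 → (7.730,6.000)–(7.000,6.400)
cell (8,2): code 0010 → (8.000,2.739)–(8.285,3.000)
cell (8,3): code 0011 → (8.285,3.000)–(8.771,4.000)
cell (8,4): code 0011 → (8.771,4.000)–(8.651,5.000)
cell (8,5): code 0001 → (8.651,5.000)–(8.000,5.810)
total: 14 segments, chained into 1 closed loop(s), length Σ = 11.345678

segments=14 loops=1 length=11.346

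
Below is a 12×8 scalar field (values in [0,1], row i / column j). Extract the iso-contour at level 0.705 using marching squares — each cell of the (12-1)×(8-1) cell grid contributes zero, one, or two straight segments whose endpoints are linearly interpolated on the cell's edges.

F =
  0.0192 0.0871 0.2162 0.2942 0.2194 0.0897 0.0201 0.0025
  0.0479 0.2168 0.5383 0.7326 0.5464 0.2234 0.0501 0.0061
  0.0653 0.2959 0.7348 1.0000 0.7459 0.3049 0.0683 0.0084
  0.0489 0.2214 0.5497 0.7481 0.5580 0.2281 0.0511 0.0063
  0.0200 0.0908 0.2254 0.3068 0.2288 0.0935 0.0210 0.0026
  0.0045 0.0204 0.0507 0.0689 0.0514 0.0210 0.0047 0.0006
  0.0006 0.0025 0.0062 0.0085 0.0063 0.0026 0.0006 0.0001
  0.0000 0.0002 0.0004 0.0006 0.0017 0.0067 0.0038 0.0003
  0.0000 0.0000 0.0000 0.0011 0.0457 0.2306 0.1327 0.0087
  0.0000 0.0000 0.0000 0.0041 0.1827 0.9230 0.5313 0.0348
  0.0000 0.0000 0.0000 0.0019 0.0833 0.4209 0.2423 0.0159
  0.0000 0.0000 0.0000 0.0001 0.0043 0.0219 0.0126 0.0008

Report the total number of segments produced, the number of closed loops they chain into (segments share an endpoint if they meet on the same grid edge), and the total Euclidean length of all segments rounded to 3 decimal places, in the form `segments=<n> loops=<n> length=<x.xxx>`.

cell (0,2): code 0100 → (0.937,3.000)–(1.000,2.858)
cell (0,3): code 1000 → (1.000,3.148)–(0.937,3.000)
cell (1,1): code 0100 → (1.848,2.000)–(2.000,1.932)
cell (1,2): code 1110 → (1.000,2.858)–(1.848,2.000)
cell (1,3): code 1101 → (1.795,4.000)–(1.000,3.148)
cell (1,4): code 1000 → (2.000,4.093)–(1.795,4.000)
cell (2,1): code 0010 → (2.000,1.932)–(2.161,2.000)
cell (2,2): code 0111 → (2.161,2.000)–(3.000,2.783)
cell (2,3): code 1011 → (3.000,3.227)–(2.218,4.000)
cell (2,4): code 0001 → (2.218,4.000)–(2.000,4.093)
cell (3,2): code 0010 → (3.000,2.783)–(3.098,3.000)
cell (3,3): code 0001 → (3.098,3.000)–(3.000,3.227)
cell (8,4): code 0100 → (8.685,5.000)–(9.000,4.706)
cell (8,5): code 1000 → (9.000,5.557)–(8.685,5.000)
cell (9,4): code 0010 → (9.000,4.706)–(9.434,5.000)
cell (9,5): code 0001 → (9.434,5.000)–(9.000,5.557)
total: 16 segments, chained into 2 closed loop(s), length Σ = 8.524121

segments=16 loops=2 length=8.524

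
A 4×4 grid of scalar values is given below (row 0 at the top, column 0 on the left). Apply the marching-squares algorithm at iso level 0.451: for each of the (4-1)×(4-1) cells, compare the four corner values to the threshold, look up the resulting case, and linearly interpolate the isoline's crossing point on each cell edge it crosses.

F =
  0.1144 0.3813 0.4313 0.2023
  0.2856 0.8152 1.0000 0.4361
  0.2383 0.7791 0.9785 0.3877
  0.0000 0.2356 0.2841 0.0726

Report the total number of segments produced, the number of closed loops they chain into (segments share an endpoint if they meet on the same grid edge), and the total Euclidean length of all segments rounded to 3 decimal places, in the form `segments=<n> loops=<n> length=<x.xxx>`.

cell (0,0): code 0100 → (0.161,1.000)–(1.000,0.312)
cell (0,1): code 1100 → (0.035,2.000)–(0.161,1.000)
cell (0,2): code 1000 → (1.000,2.974)–(0.035,2.000)
cell (1,0): code 0110 → (1.000,0.312)–(2.000,0.393)
cell (1,2): code 1001 → (2.000,2.893)–(1.000,2.974)
cell (2,0): code 0010 → (2.000,0.393)–(2.604,1.000)
cell (2,1): code 0011 → (2.604,1.000)–(2.760,2.000)
cell (2,2): code 0001 → (2.760,2.000)–(2.000,2.893)
total: 8 segments, chained into 1 closed loop(s), length Σ = 8.510828

segments=8 loops=1 length=8.511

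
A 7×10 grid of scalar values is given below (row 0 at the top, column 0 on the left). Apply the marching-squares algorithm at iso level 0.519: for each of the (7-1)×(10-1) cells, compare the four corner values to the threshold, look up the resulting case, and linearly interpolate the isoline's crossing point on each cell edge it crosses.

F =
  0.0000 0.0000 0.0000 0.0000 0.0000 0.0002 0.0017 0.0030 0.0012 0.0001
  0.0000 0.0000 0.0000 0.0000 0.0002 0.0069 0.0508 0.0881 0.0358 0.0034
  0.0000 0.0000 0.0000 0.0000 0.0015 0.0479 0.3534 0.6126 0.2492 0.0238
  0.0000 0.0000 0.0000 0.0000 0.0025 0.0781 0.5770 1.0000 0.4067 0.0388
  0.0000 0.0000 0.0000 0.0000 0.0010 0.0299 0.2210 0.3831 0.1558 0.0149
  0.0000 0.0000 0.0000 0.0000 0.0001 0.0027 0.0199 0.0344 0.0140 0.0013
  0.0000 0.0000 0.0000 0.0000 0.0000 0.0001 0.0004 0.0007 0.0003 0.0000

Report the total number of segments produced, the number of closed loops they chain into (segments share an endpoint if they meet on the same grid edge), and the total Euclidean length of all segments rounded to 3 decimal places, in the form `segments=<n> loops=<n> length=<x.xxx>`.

cell (1,6): code 0100 → (1.822,7.000)–(2.000,6.639)
cell (1,7): code 1000 → (2.000,7.258)–(1.822,7.000)
cell (2,5): code 0100 → (2.741,6.000)–(3.000,5.884)
cell (2,6): code 1110 → (2.000,6.639)–(2.741,6.000)
cell (2,7): code 1001 → (3.000,7.811)–(2.000,7.258)
cell (3,5): code 0010 → (3.000,5.884)–(3.163,6.000)
cell (3,6): code 0011 → (3.163,6.000)–(3.780,7.000)
cell (3,7): code 0001 → (3.780,7.000)–(3.000,7.811)
total: 8 segments, chained into 1 closed loop(s), length Σ = 5.621169

segments=8 loops=1 length=5.621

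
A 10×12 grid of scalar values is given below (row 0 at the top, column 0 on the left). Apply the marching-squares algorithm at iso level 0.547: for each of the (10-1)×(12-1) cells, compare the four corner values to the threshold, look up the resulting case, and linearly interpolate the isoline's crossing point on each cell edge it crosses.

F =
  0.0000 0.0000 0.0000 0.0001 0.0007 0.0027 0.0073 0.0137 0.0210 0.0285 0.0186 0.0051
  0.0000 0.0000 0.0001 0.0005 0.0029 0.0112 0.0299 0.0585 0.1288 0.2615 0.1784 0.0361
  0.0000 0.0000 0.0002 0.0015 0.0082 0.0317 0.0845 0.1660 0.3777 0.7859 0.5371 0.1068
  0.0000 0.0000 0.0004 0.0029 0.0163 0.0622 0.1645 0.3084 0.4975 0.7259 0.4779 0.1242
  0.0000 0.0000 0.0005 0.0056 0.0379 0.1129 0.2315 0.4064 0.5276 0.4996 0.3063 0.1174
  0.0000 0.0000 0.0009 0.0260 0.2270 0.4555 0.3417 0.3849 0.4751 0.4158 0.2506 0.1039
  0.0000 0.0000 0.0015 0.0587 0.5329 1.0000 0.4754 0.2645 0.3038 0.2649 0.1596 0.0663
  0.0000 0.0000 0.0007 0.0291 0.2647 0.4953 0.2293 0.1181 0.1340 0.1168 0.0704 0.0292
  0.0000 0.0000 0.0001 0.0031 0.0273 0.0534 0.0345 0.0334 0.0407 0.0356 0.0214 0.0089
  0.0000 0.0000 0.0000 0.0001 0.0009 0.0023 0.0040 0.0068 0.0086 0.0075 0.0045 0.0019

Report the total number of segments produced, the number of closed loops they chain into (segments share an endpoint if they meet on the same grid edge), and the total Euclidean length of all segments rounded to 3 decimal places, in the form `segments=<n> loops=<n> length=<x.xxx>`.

segments=10 loops=2 length=11.079

cell (1,8): code 0100 → (1.544,9.000)–(2.000,8.415)
cell (1,9): code 1000 → (2.000,9.960)–(1.544,9.000)
cell (2,8): code 0110 → (2.000,8.415)–(3.000,8.217)
cell (2,9): code 1001 → (3.000,9.721)–(2.000,9.960)
cell (3,8): code 0010 → (3.000,8.217)–(3.791,9.000)
cell (3,9): code 0001 → (3.791,9.000)–(3.000,9.721)
cell (5,4): code 0100 → (5.168,5.000)–(6.000,4.030)
cell (5,5): code 1000 → (6.000,5.864)–(5.168,5.000)
cell (6,4): code 0010 → (6.000,4.030)–(6.898,5.000)
cell (6,5): code 0001 → (6.898,5.000)–(6.000,5.864)
total: 10 segments, chained into 2 closed loop(s), length Σ = 11.078859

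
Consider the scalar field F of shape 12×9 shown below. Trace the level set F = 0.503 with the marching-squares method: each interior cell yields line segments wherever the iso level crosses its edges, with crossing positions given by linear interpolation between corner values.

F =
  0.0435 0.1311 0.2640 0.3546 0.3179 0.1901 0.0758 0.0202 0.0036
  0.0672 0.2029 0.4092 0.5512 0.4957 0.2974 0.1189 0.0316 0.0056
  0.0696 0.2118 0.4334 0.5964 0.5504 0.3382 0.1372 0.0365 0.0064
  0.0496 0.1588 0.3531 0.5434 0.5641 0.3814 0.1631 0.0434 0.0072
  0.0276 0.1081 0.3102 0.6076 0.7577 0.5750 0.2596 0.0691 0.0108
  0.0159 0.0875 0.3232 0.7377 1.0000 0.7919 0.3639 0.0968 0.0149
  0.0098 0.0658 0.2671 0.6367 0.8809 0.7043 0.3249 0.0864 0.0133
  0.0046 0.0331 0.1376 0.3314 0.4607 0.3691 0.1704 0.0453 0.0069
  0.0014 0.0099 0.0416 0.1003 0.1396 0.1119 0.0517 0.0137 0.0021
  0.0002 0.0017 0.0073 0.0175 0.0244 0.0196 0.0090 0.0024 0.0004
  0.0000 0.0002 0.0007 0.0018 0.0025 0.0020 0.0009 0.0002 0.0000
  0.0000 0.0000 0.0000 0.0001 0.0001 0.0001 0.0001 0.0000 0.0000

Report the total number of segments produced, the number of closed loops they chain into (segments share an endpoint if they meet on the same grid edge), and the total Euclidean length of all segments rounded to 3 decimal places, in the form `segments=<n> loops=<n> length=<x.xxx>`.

cell (0,2): code 0100 → (0.755,3.000)–(1.000,2.661)
cell (0,3): code 1000 → (1.000,3.868)–(0.755,3.000)
cell (1,2): code 0110 → (1.000,2.661)–(2.000,2.427)
cell (1,3): code 1101 → (1.133,4.000)–(1.000,3.868)
cell (1,4): code 1000 → (2.000,4.223)–(1.133,4.000)
cell (2,2): code 0110 → (2.000,2.427)–(3.000,2.788)
cell (2,4): code 1001 → (3.000,4.334)–(2.000,4.223)
cell (3,2): code 0110 → (3.000,2.788)–(4.000,2.648)
cell (3,4): code 1101 → (3.628,5.000)–(3.000,4.334)
cell (3,5): code 1000 → (4.000,5.228)–(3.628,5.000)
cell (4,2): code 0110 → (4.000,2.648)–(5.000,2.434)
cell (4,5): code 1001 → (5.000,5.675)–(4.000,5.228)
cell (5,2): code 0110 → (5.000,2.434)–(6.000,2.638)
cell (5,5): code 1001 → (6.000,5.531)–(5.000,5.675)
cell (6,2): code 0010 → (6.000,2.638)–(6.438,3.000)
cell (6,3): code 0011 → (6.438,3.000)–(6.899,4.000)
cell (6,4): code 0011 → (6.899,4.000)–(6.601,5.000)
cell (6,5): code 0001 → (6.601,5.000)–(6.000,5.531)
total: 18 segments, chained into 1 closed loop(s), length Σ = 15.524121

segments=18 loops=1 length=15.524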